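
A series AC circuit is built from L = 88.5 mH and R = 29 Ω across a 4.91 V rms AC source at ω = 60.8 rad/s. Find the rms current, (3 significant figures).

X_L = ωL = 5.38 Ω
Z = 29.0 + j5.38 Ω
|Z| = √(29.0² + 5.38²) = 29.5 Ω
I = V/|Z| = 4.91/29.5 = 166 mA

166 mA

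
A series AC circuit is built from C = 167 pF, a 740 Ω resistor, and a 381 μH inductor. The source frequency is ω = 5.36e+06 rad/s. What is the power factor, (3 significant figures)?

X_L = ωL = 2040 Ω
X_C = 1/(ωC) = 1120 Ω
Net reactance X = X_L − X_C = 925 Ω
Z = 740 + j925 Ω
|Z| = √(740² + 925²) = 1180 Ω
∠Z = arctan(925/740) = 51.3°
cos φ = cos(51.3°) = 0.625

0.625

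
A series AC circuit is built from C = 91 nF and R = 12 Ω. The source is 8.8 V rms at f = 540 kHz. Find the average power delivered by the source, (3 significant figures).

ω = 2πf = 3.393e+06 rad/s
X_C = 1/(ωC) = 3.24 Ω
Z = 12.0 − j3.24 Ω
|Z| = √(12.0² + 3.24²) = 12.4 Ω
∠Z = arctan(-3.24/12.0) = -15.1°
I = V/|Z| = 708 mA
P = VI cos φ = 8.8 × 0.708 × cos(-15.1°) = 6.02 W

6.02 W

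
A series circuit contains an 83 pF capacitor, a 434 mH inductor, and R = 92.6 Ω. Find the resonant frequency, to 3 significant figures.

26.5 kHz

ω₀ = 1/√(LC) = 1/√(0.434 × 8.3e-11) = 166600 rad/s
f₀ = ω₀/(2π) = 26.5 kHz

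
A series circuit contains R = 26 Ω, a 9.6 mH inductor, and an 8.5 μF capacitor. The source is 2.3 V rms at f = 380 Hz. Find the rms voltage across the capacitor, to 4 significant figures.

ω = 2πf = 2388 rad/s
X_L = ωL = 22.92 Ω
X_C = 1/(ωC) = 49.27 Ω
Net reactance X = X_L − X_C = -26.35 Ω
Z = 26.00 − j26.35 Ω
|Z| = √(26.00² + 26.35²) = 37.02 Ω
I = V/|Z| = 62.13 mA
V_C = I·|Z_C| = 0.06213 × 49.27 = 3.061 V

3.061 V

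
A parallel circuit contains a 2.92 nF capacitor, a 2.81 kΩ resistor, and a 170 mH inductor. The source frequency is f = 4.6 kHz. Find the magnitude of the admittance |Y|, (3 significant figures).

375 μS

ω = 2πf = 28900 rad/s
X_L = ωL = 4910 Ω
X_C = 1/(ωC) = 11800 Ω
Parallel: admittances add. Y = 1/R + 1/(jωL) + jωC
Y = (0.000356 − j0.000119) S
|Y| = 0.000375 S → |Z| = 1/|Y| = 2660 Ω, ∠Z = −∠Y = 18.5°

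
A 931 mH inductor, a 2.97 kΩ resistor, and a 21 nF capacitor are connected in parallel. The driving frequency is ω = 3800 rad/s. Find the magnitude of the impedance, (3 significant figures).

2540 Ω

X_L = ωL = 3540 Ω
X_C = 1/(ωC) = 12500 Ω
Parallel: admittances add. Y = 1/R + 1/(jωL) + jωC
Y = (0.000337 − j0.000203) S
|Y| = 0.000393 S → |Z| = 1/|Y| = 2540 Ω, ∠Z = −∠Y = 31.1°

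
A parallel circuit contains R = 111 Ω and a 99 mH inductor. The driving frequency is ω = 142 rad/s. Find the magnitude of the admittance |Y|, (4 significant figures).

X_L = ωL = 14.06 Ω
Parallel: admittances add. Y = 1/R + 1/(jωL)
Y = (0.009009 − j0.07113) S
|Y| = 0.07170 S → |Z| = 1/|Y| = 13.95 Ω, ∠Z = −∠Y = 82.78°

71.70 mS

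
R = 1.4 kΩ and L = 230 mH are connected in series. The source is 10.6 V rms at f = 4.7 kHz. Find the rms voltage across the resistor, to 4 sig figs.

2.140 V

ω = 2πf = 29530 rad/s
X_L = ωL = 6792 Ω
Z = 1400 + j6792 Ω
|Z| = √(1400² + 6792²) = 6935 Ω
I = V/|Z| = 1.528 mA
V_R = I·|Z_R| = 0.001528 × 1400 = 2.140 V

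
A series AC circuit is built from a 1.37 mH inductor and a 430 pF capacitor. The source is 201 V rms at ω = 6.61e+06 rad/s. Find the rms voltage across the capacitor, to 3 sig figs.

X_L = ωL = 9060 Ω
X_C = 1/(ωC) = 352 Ω
Net reactance X = X_L − X_C = 8700 Ω
Z = j8700 Ω
|Z| = √(0² + 8700²) = 8700 Ω
I = V/|Z| = 23.1 mA
V_C = I·|Z_C| = 0.0231 × 352 = 8.12 V

8.12 V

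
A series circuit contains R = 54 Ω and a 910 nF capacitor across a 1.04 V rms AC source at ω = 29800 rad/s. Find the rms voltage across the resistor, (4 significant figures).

X_C = 1/(ωC) = 36.88 Ω
Z = 54.00 − j36.88 Ω
|Z| = √(54.00² + 36.88²) = 65.39 Ω
I = V/|Z| = 15.90 mA
V_R = I·|Z_R| = 0.01590 × 54.00 = 0.8588 V

0.8588 V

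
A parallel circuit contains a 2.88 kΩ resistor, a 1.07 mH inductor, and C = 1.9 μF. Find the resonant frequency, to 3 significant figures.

ω₀ = 1/√(LC) = 1/√(0.00107 × 1.9e-06) = 22180 rad/s
f₀ = ω₀/(2π) = 3.53 kHz

3.53 kHz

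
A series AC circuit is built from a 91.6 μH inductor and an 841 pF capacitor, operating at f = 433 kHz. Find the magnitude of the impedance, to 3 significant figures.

188 Ω

ω = 2πf = 2.721e+06 rad/s
X_L = ωL = 249 Ω
X_C = 1/(ωC) = 437 Ω
Net reactance X = X_L − X_C = -188 Ω
Z = − j188 Ω
|Z| = √(0² + 188²) = 188 Ω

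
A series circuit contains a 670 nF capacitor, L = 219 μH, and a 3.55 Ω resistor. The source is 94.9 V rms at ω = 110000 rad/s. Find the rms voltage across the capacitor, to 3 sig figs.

116 V

X_L = ωL = 24.1 Ω
X_C = 1/(ωC) = 13.6 Ω
Net reactance X = X_L − X_C = 10.5 Ω
Z = 3.55 + j10.5 Ω
|Z| = √(3.55² + 10.5²) = 11.1 Ω
I = V/|Z| = 8.55 A
V_C = I·|Z_C| = 8.55 × 13.6 = 116 V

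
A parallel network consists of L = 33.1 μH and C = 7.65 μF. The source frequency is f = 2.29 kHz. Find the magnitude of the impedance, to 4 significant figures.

0.5026 Ω

ω = 2πf = 14390 rad/s
X_L = ωL = 0.4763 Ω
X_C = 1/(ωC) = 9.085 Ω
Parallel: admittances add. Y = 1/(jωL) + jωC
Y = (0 − j1.990) S
|Y| = 1.990 S → |Z| = 1/|Y| = 0.5026 Ω, ∠Z = −∠Y = 90.00°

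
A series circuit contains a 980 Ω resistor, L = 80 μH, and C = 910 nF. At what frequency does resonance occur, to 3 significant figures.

ω₀ = 1/√(LC) = 1/√(8e-05 × 9.1e-07) = 117200 rad/s
f₀ = ω₀/(2π) = 18.7 kHz

18.7 kHz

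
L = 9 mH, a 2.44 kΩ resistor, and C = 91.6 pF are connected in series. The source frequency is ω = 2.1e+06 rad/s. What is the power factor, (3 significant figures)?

0.175

X_L = ωL = 18900 Ω
X_C = 1/(ωC) = 5200 Ω
Net reactance X = X_L − X_C = 13700 Ω
Z = 2440 + j13700 Ω
|Z| = √(2440² + 13700²) = 13900 Ω
∠Z = arctan(13700/2440) = 79.9°
cos φ = cos(79.9°) = 0.175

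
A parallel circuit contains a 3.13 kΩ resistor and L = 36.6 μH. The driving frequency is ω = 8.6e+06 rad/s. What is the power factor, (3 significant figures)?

X_L = ωL = 315 Ω
Parallel: admittances add. Y = 1/R + 1/(jωL)
Y = (0.000319 − j0.00318) S
|Y| = 0.00319 S → |Z| = 1/|Y| = 313 Ω, ∠Z = −∠Y = 84.3°
cos φ = cos(84.3°) = 0.100

0.100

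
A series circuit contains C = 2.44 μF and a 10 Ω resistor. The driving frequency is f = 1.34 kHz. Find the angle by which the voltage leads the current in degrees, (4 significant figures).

-78.39°

ω = 2πf = 8419 rad/s
X_C = 1/(ωC) = 48.68 Ω
Z = 10.00 − j48.68 Ω
|Z| = √(10.00² + 48.68²) = 49.69 Ω
∠Z = arctan(-48.68/10.00) = -78.39°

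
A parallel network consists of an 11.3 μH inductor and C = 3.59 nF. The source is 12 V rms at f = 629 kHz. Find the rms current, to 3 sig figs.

98.4 mA

ω = 2πf = 3.952e+06 rad/s
X_L = ωL = 44.7 Ω
X_C = 1/(ωC) = 70.5 Ω
Parallel: admittances add. Y = 1/(jωL) + jωC
Y = (0 − j0.00820) S
|Y| = 0.00820 S → |Z| = 1/|Y| = 122 Ω, ∠Z = −∠Y = 90.0°
I = V/|Z| = 12/122 = 98.4 mA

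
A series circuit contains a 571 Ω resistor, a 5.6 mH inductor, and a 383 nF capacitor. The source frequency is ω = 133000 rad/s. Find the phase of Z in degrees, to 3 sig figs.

51.8°

X_L = ωL = 745 Ω
X_C = 1/(ωC) = 19.6 Ω
Net reactance X = X_L − X_C = 725 Ω
Z = 571 + j725 Ω
|Z| = √(571² + 725²) = 923 Ω
∠Z = arctan(725/571) = 51.8°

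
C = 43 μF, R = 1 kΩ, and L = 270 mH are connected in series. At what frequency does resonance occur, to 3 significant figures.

ω₀ = 1/√(LC) = 1/√(0.27 × 4.3e-05) = 293.5 rad/s
f₀ = ω₀/(2π) = 46.7 Hz

46.7 Hz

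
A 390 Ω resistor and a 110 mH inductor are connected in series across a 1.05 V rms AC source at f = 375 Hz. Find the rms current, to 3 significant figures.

2.24 mA

ω = 2πf = 2356 rad/s
X_L = ωL = 259 Ω
Z = 390 + j259 Ω
|Z| = √(390² + 259²) = 468 Ω
I = V/|Z| = 1.05/468 = 2.24 mA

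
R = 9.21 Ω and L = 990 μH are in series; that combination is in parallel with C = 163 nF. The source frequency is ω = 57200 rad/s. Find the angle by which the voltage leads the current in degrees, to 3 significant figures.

70.5°

X_L = ωL = 56.6 Ω
X_C = 1/(ωC) = 107 Ω
Branch 1 (R+jX_L): Z₁ = 9.21 + j56.6 Ω, |Z₁| = 57.4 Ω
Branch 2 (−jX_C): Z₂ = −j107 Ω
Parallel: Z = Z₁Z₂/(Z₁+Z₂), |Z| = 120 Ω, ∠Z = 70.5°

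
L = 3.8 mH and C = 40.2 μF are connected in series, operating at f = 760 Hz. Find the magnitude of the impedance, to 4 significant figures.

ω = 2πf = 4775 rad/s
X_L = ωL = 18.15 Ω
X_C = 1/(ωC) = 5.209 Ω
Net reactance X = X_L − X_C = 12.94 Ω
Z = j12.94 Ω
|Z| = √(0² + 12.94²) = 12.94 Ω

12.94 Ω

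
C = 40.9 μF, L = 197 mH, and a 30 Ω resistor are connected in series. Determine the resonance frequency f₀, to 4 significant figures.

56.07 Hz

ω₀ = 1/√(LC) = 1/√(0.197 × 4.09e-05) = 352.3 rad/s
f₀ = ω₀/(2π) = 56.07 Hz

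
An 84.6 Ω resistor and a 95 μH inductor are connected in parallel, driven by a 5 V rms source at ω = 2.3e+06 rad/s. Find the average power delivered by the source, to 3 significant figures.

296 mW

X_L = ωL = 218 Ω
Parallel: admittances add. Y = 1/R + 1/(jωL)
Y = (0.0118 − j0.00458) S
|Y| = 0.0127 S → |Z| = 1/|Y| = 78.9 Ω, ∠Z = −∠Y = 21.2°
I = V/|Z| = 63.4 mA
P = VI cos φ = 5 × 0.0634 × cos(21.2°) = 296 mW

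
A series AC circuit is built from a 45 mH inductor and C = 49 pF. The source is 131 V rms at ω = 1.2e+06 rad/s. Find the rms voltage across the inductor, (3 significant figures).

191 V

X_L = ωL = 54000 Ω
X_C = 1/(ωC) = 17000 Ω
Net reactance X = X_L − X_C = 37000 Ω
Z = j37000 Ω
|Z| = √(0² + 37000²) = 37000 Ω
I = V/|Z| = 3.54 mA
V_L = I·|Z_L| = 0.00354 × 54000 = 191 V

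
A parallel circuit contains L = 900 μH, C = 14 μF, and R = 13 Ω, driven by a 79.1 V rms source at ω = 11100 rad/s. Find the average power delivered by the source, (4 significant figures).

X_L = ωL = 9.990 Ω
X_C = 1/(ωC) = 6.435 Ω
Parallel: admittances add. Y = 1/R + 1/(jωL) + jωC
Y = (0.07692 + j0.05530) S
|Y| = 0.09474 S → |Z| = 1/|Y| = 10.56 Ω, ∠Z = −∠Y = -35.71°
I = V/|Z| = 7.494 A
P = VI cos φ = 79.1 × 7.494 × cos(-35.71°) = 481.3 W

481.3 W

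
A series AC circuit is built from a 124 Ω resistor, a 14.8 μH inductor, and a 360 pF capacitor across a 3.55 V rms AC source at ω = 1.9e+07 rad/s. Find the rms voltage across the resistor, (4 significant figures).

X_L = ωL = 281.2 Ω
X_C = 1/(ωC) = 146.2 Ω
Net reactance X = X_L − X_C = 135.0 Ω
Z = 124.0 + j135.0 Ω
|Z| = √(124.0² + 135.0²) = 183.3 Ω
I = V/|Z| = 19.37 mA
V_R = I·|Z_R| = 0.01937 × 124.0 = 2.401 V

2.401 V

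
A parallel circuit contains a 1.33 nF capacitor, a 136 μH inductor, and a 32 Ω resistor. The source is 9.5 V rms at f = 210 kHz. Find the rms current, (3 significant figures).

299 mA

ω = 2πf = 1.319e+06 rad/s
X_L = ωL = 179 Ω
X_C = 1/(ωC) = 570 Ω
Parallel: admittances add. Y = 1/R + 1/(jωL) + jωC
Y = (0.0312 − j0.00382) S
|Y| = 0.0315 S → |Z| = 1/|Y| = 31.8 Ω, ∠Z = −∠Y = 6.97°
I = V/|Z| = 9.5/31.8 = 299 mA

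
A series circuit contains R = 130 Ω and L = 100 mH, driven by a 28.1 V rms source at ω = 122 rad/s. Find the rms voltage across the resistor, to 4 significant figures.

X_L = ωL = 12.20 Ω
Z = 130.0 + j12.20 Ω
|Z| = √(130.0² + 12.20²) = 130.6 Ω
I = V/|Z| = 215.2 mA
V_R = I·|Z_R| = 0.2152 × 130.0 = 27.98 V

27.98 V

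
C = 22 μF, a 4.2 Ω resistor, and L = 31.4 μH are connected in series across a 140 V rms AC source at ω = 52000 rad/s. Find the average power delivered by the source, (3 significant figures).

4.52 kW

X_L = ωL = 1.63 Ω
X_C = 1/(ωC) = 0.874 Ω
Net reactance X = X_L − X_C = 0.759 Ω
Z = 4.20 + j0.759 Ω
|Z| = √(4.20² + 0.759²) = 4.27 Ω
∠Z = arctan(0.759/4.20) = 10.2°
I = V/|Z| = 32.8 A
P = VI cos φ = 140 × 32.8 × cos(10.2°) = 4.52 kW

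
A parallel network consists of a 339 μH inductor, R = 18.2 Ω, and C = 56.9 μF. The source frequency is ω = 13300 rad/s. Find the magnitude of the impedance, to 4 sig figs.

1.859 Ω

X_L = ωL = 4.509 Ω
X_C = 1/(ωC) = 1.321 Ω
Parallel: admittances add. Y = 1/R + 1/(jωL) + jωC
Y = (0.05495 + j0.5350) S
|Y| = 0.5378 S → |Z| = 1/|Y| = 1.859 Ω, ∠Z = −∠Y = -84.14°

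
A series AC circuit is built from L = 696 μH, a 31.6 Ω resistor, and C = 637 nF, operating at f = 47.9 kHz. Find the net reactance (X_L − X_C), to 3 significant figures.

204 Ω

ω = 2πf = 301000 rad/s
X_L = ωL = 209 Ω
X_C = 1/(ωC) = 5.22 Ω
X = 209 − 5.22 = 204 Ω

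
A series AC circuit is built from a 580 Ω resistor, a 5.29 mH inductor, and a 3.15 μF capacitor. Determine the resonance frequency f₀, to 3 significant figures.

1.23 kHz

ω₀ = 1/√(LC) = 1/√(0.00529 × 3.15e-06) = 7747 rad/s
f₀ = ω₀/(2π) = 1.23 kHz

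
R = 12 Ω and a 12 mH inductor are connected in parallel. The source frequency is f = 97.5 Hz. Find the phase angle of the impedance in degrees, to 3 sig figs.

ω = 2πf = 612.6 rad/s
X_L = ωL = 7.35 Ω
Parallel: admittances add. Y = 1/R + 1/(jωL)
Y = (0.0833 − j0.136) S
|Y| = 0.160 S → |Z| = 1/|Y| = 6.27 Ω, ∠Z = −∠Y = 58.5°

58.5°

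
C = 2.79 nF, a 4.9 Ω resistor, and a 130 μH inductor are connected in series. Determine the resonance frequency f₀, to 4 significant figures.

ω₀ = 1/√(LC) = 1/√(0.00013 × 2.79e-09) = 1.66e+06 rad/s
f₀ = ω₀/(2π) = 264.3 kHz

264.3 kHz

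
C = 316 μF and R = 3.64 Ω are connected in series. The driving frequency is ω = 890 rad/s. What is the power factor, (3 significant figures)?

0.715

X_C = 1/(ωC) = 3.56 Ω
Z = 3.64 − j3.56 Ω
|Z| = √(3.64² + 3.56²) = 5.09 Ω
∠Z = arctan(-3.56/3.64) = -44.3°
cos φ = cos(-44.3°) = 0.715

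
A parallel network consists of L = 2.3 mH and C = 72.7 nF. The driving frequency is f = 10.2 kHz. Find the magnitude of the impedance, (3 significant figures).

471 Ω

ω = 2πf = 64090 rad/s
X_L = ωL = 147 Ω
X_C = 1/(ωC) = 215 Ω
Parallel: admittances add. Y = 1/(jωL) + jωC
Y = (0 − j0.00212) S
|Y| = 0.00212 S → |Z| = 1/|Y| = 471 Ω, ∠Z = −∠Y = 90.0°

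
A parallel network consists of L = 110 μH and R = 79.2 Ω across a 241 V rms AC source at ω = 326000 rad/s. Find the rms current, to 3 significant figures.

7.38 A

X_L = ωL = 35.9 Ω
Parallel: admittances add. Y = 1/R + 1/(jωL)
Y = (0.0126 − j0.0279) S
|Y| = 0.0306 S → |Z| = 1/|Y| = 32.7 Ω, ∠Z = −∠Y = 65.6°
I = V/|Z| = 241/32.7 = 7.38 A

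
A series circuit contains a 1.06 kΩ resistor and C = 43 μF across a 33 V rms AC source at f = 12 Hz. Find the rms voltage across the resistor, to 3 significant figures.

ω = 2πf = 75.40 rad/s
X_C = 1/(ωC) = 308 Ω
Z = 1060 − j308 Ω
|Z| = √(1060² + 308²) = 1100 Ω
I = V/|Z| = 29.9 mA
V_R = I·|Z_R| = 0.0299 × 1060 = 31.7 V

31.7 V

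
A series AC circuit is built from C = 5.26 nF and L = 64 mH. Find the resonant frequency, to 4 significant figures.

ω₀ = 1/√(LC) = 1/√(0.064 × 5.26e-09) = 54500 rad/s
f₀ = ω₀/(2π) = 8.674 kHz

8.674 kHz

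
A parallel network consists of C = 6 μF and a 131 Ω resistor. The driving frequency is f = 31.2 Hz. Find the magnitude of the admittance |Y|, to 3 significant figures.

ω = 2πf = 196.0 rad/s
X_C = 1/(ωC) = 850 Ω
Parallel: admittances add. Y = 1/R + jωC
Y = (0.00763 + j0.00118) S
|Y| = 0.00772 S → |Z| = 1/|Y| = 129 Ω, ∠Z = −∠Y = -8.76°

7.72 mS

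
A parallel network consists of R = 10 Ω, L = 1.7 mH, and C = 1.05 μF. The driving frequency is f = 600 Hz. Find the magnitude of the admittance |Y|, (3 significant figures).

182 mS

ω = 2πf = 3770 rad/s
X_L = ωL = 6.41 Ω
X_C = 1/(ωC) = 253 Ω
Parallel: admittances add. Y = 1/R + 1/(jωL) + jωC
Y = (0.100 − j0.152) S
|Y| = 0.182 S → |Z| = 1/|Y| = 5.49 Ω, ∠Z = −∠Y = 56.7°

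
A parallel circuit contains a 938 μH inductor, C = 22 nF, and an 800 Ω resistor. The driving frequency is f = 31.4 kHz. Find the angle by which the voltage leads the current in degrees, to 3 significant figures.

ω = 2πf = 197300 rad/s
X_L = ωL = 185 Ω
X_C = 1/(ωC) = 230 Ω
Parallel: admittances add. Y = 1/R + 1/(jωL) + jωC
Y = (0.00125 − j0.00106) S
|Y| = 0.00164 S → |Z| = 1/|Y| = 609 Ω, ∠Z = −∠Y = 40.4°

40.4°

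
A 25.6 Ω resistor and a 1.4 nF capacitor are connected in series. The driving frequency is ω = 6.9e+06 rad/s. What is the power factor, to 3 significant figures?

X_C = 1/(ωC) = 104 Ω
Z = 25.6 − j104 Ω
|Z| = √(25.6² + 104²) = 107 Ω
∠Z = arctan(-104/25.6) = -76.1°
cos φ = cos(-76.1°) = 0.240

0.240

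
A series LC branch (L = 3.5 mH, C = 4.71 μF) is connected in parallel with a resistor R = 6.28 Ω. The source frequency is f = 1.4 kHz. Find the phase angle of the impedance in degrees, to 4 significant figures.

43.36°

ω = 2πf = 8796 rad/s
X_L = ωL = 30.79 Ω
X_C = 1/(ωC) = 24.14 Ω
Branch 1: Z₁ = R = 6.280 Ω
Branch 2 (series LC): Z₂ = j(X_L − X_C) = j6.651 Ω
Parallel: Z = Z₁Z₂/(Z₁+Z₂), |Z| = 4.566 Ω, ∠Z = 43.36°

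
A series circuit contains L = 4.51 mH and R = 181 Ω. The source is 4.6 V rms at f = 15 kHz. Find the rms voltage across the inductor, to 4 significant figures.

ω = 2πf = 94250 rad/s
X_L = ωL = 425.1 Ω
Z = 181.0 + j425.1 Ω
|Z| = √(181.0² + 425.1²) = 462.0 Ω
I = V/|Z| = 9.957 mA
V_L = I·|Z_L| = 0.009957 × 425.1 = 4.232 V

4.232 V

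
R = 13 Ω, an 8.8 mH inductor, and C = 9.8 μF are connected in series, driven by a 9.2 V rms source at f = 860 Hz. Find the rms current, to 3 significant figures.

ω = 2πf = 5404 rad/s
X_L = ωL = 47.6 Ω
X_C = 1/(ωC) = 18.9 Ω
Net reactance X = X_L − X_C = 28.7 Ω
Z = 13.0 + j28.7 Ω
|Z| = √(13.0² + 28.7²) = 31.5 Ω
I = V/|Z| = 9.2/31.5 = 292 mA

292 mA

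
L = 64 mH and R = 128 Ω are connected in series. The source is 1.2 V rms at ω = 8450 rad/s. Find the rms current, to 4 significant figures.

X_L = ωL = 540.8 Ω
Z = 128.0 + j540.8 Ω
|Z| = √(128.0² + 540.8²) = 555.7 Ω
I = V/|Z| = 1.2/555.7 = 2.159 mA

2.159 mA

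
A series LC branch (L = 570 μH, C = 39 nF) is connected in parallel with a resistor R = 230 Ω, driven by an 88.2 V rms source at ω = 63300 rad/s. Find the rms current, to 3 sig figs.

452 mA

X_L = ωL = 36.1 Ω
X_C = 1/(ωC) = 405 Ω
Branch 1: Z₁ = R = 230 Ω
Branch 2 (series LC): Z₂ = j(X_L − X_C) = −j369 Ω
Parallel: Z = Z₁Z₂/(Z₁+Z₂), |Z| = 195 Ω, ∠Z = -31.9°
I = V/|Z| = 88.2/195 = 452 mA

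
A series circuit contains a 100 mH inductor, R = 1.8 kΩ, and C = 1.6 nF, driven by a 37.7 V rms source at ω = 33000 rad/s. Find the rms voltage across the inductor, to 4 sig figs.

7.903 V

X_L = ωL = 3300 Ω
X_C = 1/(ωC) = 18940 Ω
Net reactance X = X_L − X_C = -15640 Ω
Z = 1800 − j15640 Ω
|Z| = √(1800² + 15640²) = 15740 Ω
I = V/|Z| = 2.395 mA
V_L = I·|Z_L| = 0.002395 × 3300 = 7.903 V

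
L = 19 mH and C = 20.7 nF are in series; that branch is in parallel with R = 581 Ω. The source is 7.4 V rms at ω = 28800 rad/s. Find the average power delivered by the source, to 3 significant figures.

X_L = ωL = 547 Ω
X_C = 1/(ωC) = 1680 Ω
Branch 1: Z₁ = R = 581 Ω
Branch 2 (series LC): Z₂ = j(X_L − X_C) = −j1130 Ω
Parallel: Z = Z₁Z₂/(Z₁+Z₂), |Z| = 517 Ω, ∠Z = -27.2°
I = V/|Z| = 14.3 mA
P = VI cos φ = 7.4 × 0.0143 × cos(-27.2°) = 94.3 mW

94.3 mW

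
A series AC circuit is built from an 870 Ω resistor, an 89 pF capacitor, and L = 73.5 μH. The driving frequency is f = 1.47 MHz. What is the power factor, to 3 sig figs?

ω = 2πf = 9.236e+06 rad/s
X_L = ωL = 679 Ω
X_C = 1/(ωC) = 1220 Ω
Net reactance X = X_L − X_C = -538 Ω
Z = 870 − j538 Ω
|Z| = √(870² + 538²) = 1020 Ω
∠Z = arctan(-538/870) = -31.7°
cos φ = cos(-31.7°) = 0.851

0.851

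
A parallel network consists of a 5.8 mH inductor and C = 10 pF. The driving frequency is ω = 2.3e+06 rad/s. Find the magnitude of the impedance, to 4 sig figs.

19240 Ω

X_L = ωL = 13340 Ω
X_C = 1/(ωC) = 43480 Ω
Parallel: admittances add. Y = 1/(jωL) + jωC
Y = (0 − j5.196e-05) S
|Y| = 5.196e-05 S → |Z| = 1/|Y| = 19240 Ω, ∠Z = −∠Y = 90.00°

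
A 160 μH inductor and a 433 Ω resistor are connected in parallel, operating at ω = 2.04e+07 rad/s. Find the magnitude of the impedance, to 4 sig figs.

429.2 Ω

X_L = ωL = 3264 Ω
Parallel: admittances add. Y = 1/R + 1/(jωL)
Y = (0.002309 − j0.0003064) S
|Y| = 0.002330 S → |Z| = 1/|Y| = 429.2 Ω, ∠Z = −∠Y = 7.557°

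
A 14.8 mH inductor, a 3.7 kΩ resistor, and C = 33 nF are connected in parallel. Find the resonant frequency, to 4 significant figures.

ω₀ = 1/√(LC) = 1/√(0.0148 × 3.3e-08) = 45250 rad/s
f₀ = ω₀/(2π) = 7.202 kHz

7.202 kHz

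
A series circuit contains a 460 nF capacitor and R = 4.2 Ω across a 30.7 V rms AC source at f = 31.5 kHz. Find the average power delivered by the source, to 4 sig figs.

28.63 W

ω = 2πf = 197900 rad/s
X_C = 1/(ωC) = 10.98 Ω
Z = 4.200 − j10.98 Ω
|Z| = √(4.200² + 10.98²) = 11.76 Ω
∠Z = arctan(-10.98/4.200) = -69.07°
I = V/|Z| = 2.611 A
P = VI cos φ = 30.7 × 2.611 × cos(-69.07°) = 28.63 W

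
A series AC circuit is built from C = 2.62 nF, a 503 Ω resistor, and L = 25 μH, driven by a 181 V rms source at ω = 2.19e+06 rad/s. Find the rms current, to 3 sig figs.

X_L = ωL = 54.8 Ω
X_C = 1/(ωC) = 174 Ω
Net reactance X = X_L − X_C = -120 Ω
Z = 503 − j120 Ω
|Z| = √(503² + 120²) = 517 Ω
I = V/|Z| = 181/517 = 350 mA

350 mA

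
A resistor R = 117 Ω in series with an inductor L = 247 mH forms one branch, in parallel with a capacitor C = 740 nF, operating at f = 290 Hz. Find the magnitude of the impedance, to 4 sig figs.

1098 Ω

ω = 2πf = 1822 rad/s
X_L = ωL = 450.1 Ω
X_C = 1/(ωC) = 741.6 Ω
Branch 1 (R+jX_L): Z₁ = 117.0 + j450.1 Ω, |Z₁| = 465.0 Ω
Branch 2 (−jX_C): Z₂ = −j741.6 Ω
Parallel: Z = Z₁Z₂/(Z₁+Z₂), |Z| = 1098 Ω, ∠Z = 53.56°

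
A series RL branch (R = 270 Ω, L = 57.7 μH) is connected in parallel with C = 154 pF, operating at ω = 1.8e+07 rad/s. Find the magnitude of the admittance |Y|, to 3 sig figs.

X_L = ωL = 1040 Ω
X_C = 1/(ωC) = 361 Ω
Branch 1 (R+jX_L): Z₁ = 270 + j1040 Ω, |Z₁| = 1070 Ω
Branch 2 (−jX_C): Z₂ = −j361 Ω
Parallel: Z = Z₁Z₂/(Z₁+Z₂), |Z| = 531 Ω, ∠Z = -82.9°
|Y| = 1/|Z| = 1.88 mS

1.88 mS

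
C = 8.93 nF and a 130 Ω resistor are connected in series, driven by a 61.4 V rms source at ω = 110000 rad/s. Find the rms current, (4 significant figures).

59.83 mA

X_C = 1/(ωC) = 1018 Ω
Z = 130.0 − j1018 Ω
|Z| = √(130.0² + 1018²) = 1026 Ω
I = V/|Z| = 61.4/1026 = 59.83 mA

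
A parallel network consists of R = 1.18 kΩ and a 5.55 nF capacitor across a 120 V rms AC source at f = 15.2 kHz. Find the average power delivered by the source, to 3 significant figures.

12.2 W

ω = 2πf = 95500 rad/s
X_C = 1/(ωC) = 1890 Ω
Parallel: admittances add. Y = 1/R + jωC
Y = (0.000847 + j0.000530) S
|Y| = 0.00100 S → |Z| = 1/|Y| = 1000 Ω, ∠Z = −∠Y = -32.0°
I = V/|Z| = 120 mA
P = VI cos φ = 120 × 0.120 × cos(-32.0°) = 12.2 W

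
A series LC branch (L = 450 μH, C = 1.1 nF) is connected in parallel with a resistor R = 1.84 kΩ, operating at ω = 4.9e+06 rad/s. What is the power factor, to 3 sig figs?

0.739

X_L = ωL = 2200 Ω
X_C = 1/(ωC) = 186 Ω
Branch 1: Z₁ = R = 1840 Ω
Branch 2 (series LC): Z₂ = j(X_L − X_C) = j2020 Ω
Parallel: Z = Z₁Z₂/(Z₁+Z₂), |Z| = 1360 Ω, ∠Z = 42.3°
cos φ = cos(42.3°) = 0.739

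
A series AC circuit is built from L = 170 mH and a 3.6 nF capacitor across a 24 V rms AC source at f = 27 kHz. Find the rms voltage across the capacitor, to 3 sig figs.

1.44 V

ω = 2πf = 169600 rad/s
X_L = ωL = 28800 Ω
X_C = 1/(ωC) = 1640 Ω
Net reactance X = X_L − X_C = 27200 Ω
Z = j27200 Ω
|Z| = √(0² + 27200²) = 27200 Ω
I = V/|Z| = 882 μA
V_C = I·|Z_C| = 0.000882 × 1640 = 1.44 V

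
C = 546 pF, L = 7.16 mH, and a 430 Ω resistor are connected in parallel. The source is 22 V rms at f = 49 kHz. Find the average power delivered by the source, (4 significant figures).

1.126 W

ω = 2πf = 307900 rad/s
X_L = ωL = 2204 Ω
X_C = 1/(ωC) = 5949 Ω
Parallel: admittances add. Y = 1/R + 1/(jωL) + jωC
Y = (0.002326 − j0.0002855) S
|Y| = 0.002343 S → |Z| = 1/|Y| = 426.8 Ω, ∠Z = −∠Y = 7.000°
I = V/|Z| = 51.55 mA
P = VI cos φ = 22 × 0.05155 × cos(7.000°) = 1.126 W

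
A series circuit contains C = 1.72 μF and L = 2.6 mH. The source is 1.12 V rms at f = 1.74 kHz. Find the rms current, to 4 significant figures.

ω = 2πf = 10930 rad/s
X_L = ωL = 28.43 Ω
X_C = 1/(ωC) = 53.18 Ω
Net reactance X = X_L − X_C = -24.75 Ω
Z = − j24.75 Ω
|Z| = √(0² + 24.75²) = 24.75 Ω
I = V/|Z| = 1.12/24.75 = 45.24 mA

45.24 mA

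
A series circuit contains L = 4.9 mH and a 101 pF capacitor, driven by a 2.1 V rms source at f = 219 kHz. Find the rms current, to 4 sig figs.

4.637 mA

ω = 2πf = 1.376e+06 rad/s
X_L = ωL = 6742 Ω
X_C = 1/(ωC) = 7195 Ω
Net reactance X = X_L − X_C = -452.9 Ω
Z = − j452.9 Ω
|Z| = √(0² + 452.9²) = 452.9 Ω
I = V/|Z| = 2.1/452.9 = 4.637 mA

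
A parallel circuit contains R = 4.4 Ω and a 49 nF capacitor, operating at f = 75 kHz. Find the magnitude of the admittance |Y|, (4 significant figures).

228.4 mS

ω = 2πf = 471200 rad/s
X_C = 1/(ωC) = 43.31 Ω
Parallel: admittances add. Y = 1/R + jωC
Y = (0.2273 + j0.02309) S
|Y| = 0.2284 S → |Z| = 1/|Y| = 4.377 Ω, ∠Z = −∠Y = -5.801°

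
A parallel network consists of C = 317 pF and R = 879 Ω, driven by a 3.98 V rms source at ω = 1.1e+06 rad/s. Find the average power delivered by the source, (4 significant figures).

18.02 mW

X_C = 1/(ωC) = 2868 Ω
Parallel: admittances add. Y = 1/R + jωC
Y = (0.001138 + j0.0003487) S
|Y| = 0.001190 S → |Z| = 1/|Y| = 840.4 Ω, ∠Z = −∠Y = -17.04°
I = V/|Z| = 4.736 mA
P = VI cos φ = 3.98 × 0.004736 × cos(-17.04°) = 18.02 mW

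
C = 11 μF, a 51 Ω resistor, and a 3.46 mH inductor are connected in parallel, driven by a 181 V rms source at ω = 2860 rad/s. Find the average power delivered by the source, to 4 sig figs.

642.4 W

X_L = ωL = 9.896 Ω
X_C = 1/(ωC) = 31.79 Ω
Parallel: admittances add. Y = 1/R + 1/(jωL) + jωC
Y = (0.01961 − j0.06960) S
|Y| = 0.07230 S → |Z| = 1/|Y| = 13.83 Ω, ∠Z = −∠Y = 74.27°
I = V/|Z| = 13.09 A
P = VI cos φ = 181 × 13.09 × cos(74.27°) = 642.4 W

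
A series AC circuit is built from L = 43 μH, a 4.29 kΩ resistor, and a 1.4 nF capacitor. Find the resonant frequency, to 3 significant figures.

ω₀ = 1/√(LC) = 1/√(4.3e-05 × 1.4e-09) = 4.076e+06 rad/s
f₀ = ω₀/(2π) = 649 kHz

649 kHz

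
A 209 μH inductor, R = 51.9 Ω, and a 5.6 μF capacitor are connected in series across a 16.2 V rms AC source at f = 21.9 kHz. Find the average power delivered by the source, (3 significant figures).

3.95 W

ω = 2πf = 137600 rad/s
X_L = ωL = 28.8 Ω
X_C = 1/(ωC) = 1.30 Ω
Net reactance X = X_L − X_C = 27.5 Ω
Z = 51.9 + j27.5 Ω
|Z| = √(51.9² + 27.5²) = 58.7 Ω
∠Z = arctan(27.5/51.9) = 27.9°
I = V/|Z| = 276 mA
P = VI cos φ = 16.2 × 0.276 × cos(27.9°) = 3.95 W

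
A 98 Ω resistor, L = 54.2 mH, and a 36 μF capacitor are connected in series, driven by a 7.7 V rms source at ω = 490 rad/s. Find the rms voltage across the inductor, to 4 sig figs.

1.995 V

X_L = ωL = 26.56 Ω
X_C = 1/(ωC) = 56.69 Ω
Net reactance X = X_L − X_C = -30.13 Ω
Z = 98.00 − j30.13 Ω
|Z| = √(98.00² + 30.13²) = 102.5 Ω
I = V/|Z| = 75.10 mA
V_L = I·|Z_L| = 0.07510 × 26.56 = 1.995 V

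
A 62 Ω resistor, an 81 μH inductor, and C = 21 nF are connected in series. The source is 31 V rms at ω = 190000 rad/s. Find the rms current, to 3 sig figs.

X_L = ωL = 15.4 Ω
X_C = 1/(ωC) = 251 Ω
Net reactance X = X_L − X_C = -235 Ω
Z = 62.0 − j235 Ω
|Z| = √(62.0² + 235²) = 243 Ω
I = V/|Z| = 31/243 = 127 mA

127 mA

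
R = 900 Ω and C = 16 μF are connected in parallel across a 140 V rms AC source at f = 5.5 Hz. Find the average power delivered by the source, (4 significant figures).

21.78 W

ω = 2πf = 34.56 rad/s
X_C = 1/(ωC) = 1809 Ω
Parallel: admittances add. Y = 1/R + jωC
Y = (0.001111 + j0.0005529) S
|Y| = 0.001241 S → |Z| = 1/|Y| = 805.7 Ω, ∠Z = −∠Y = -26.46°
I = V/|Z| = 173.8 mA
P = VI cos φ = 140 × 0.1738 × cos(-26.46°) = 21.78 W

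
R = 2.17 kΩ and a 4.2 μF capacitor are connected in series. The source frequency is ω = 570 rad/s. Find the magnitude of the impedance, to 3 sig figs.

X_C = 1/(ωC) = 418 Ω
Z = 2170 − j418 Ω
|Z| = √(2170² + 418²) = 2210 Ω

2210 Ω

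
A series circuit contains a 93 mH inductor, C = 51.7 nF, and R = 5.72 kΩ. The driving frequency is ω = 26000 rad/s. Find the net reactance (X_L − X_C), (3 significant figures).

X_L = ωL = 2420 Ω
X_C = 1/(ωC) = 744 Ω
X = 2420 − 744 = 1670 Ω

1670 Ω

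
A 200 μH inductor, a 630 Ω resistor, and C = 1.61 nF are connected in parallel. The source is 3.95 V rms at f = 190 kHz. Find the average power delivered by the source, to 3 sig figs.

24.8 mW

ω = 2πf = 1.194e+06 rad/s
X_L = ωL = 239 Ω
X_C = 1/(ωC) = 520 Ω
Parallel: admittances add. Y = 1/R + 1/(jωL) + jωC
Y = (0.00159 − j0.00227) S
|Y| = 0.00277 S → |Z| = 1/|Y| = 361 Ω, ∠Z = −∠Y = 55.0°
I = V/|Z| = 10.9 mA
P = VI cos φ = 3.95 × 0.0109 × cos(55.0°) = 24.8 mW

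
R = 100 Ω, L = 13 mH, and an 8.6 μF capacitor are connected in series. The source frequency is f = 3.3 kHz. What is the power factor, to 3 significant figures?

0.354

ω = 2πf = 20730 rad/s
X_L = ωL = 270 Ω
X_C = 1/(ωC) = 5.61 Ω
Net reactance X = X_L − X_C = 264 Ω
Z = 100 + j264 Ω
|Z| = √(100² + 264²) = 282 Ω
∠Z = arctan(264/100) = 69.2°
cos φ = cos(69.2°) = 0.354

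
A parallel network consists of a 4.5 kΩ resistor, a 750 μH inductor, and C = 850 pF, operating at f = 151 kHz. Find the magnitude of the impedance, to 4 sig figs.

ω = 2πf = 948800 rad/s
X_L = ωL = 711.6 Ω
X_C = 1/(ωC) = 1240 Ω
Parallel: admittances add. Y = 1/R + 1/(jωL) + jωC
Y = (0.0002222 − j0.0005989) S
|Y| = 0.0006388 S → |Z| = 1/|Y| = 1565 Ω, ∠Z = −∠Y = 69.64°

1565 Ω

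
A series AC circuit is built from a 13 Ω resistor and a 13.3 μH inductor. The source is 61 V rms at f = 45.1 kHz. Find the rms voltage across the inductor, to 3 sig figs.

17.0 V

ω = 2πf = 283400 rad/s
X_L = ωL = 3.77 Ω
Z = 13.0 + j3.77 Ω
|Z| = √(13.0² + 3.77²) = 13.5 Ω
I = V/|Z| = 4.51 A
V_L = I·|Z_L| = 4.51 × 3.77 = 17.0 V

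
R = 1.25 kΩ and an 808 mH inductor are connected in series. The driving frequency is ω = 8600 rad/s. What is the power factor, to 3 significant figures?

0.177

X_L = ωL = 6950 Ω
Z = 1250 + j6950 Ω
|Z| = √(1250² + 6950²) = 7060 Ω
∠Z = arctan(6950/1250) = 79.8°
cos φ = cos(79.8°) = 0.177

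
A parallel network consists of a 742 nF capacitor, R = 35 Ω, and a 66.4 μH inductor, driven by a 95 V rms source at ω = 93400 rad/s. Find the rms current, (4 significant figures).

X_L = ωL = 6.202 Ω
X_C = 1/(ωC) = 14.43 Ω
Parallel: admittances add. Y = 1/R + 1/(jωL) + jωC
Y = (0.02857 − j0.09194) S
|Y| = 0.09628 S → |Z| = 1/|Y| = 10.39 Ω, ∠Z = −∠Y = 72.74°
I = V/|Z| = 95/10.39 = 9.146 A

9.146 A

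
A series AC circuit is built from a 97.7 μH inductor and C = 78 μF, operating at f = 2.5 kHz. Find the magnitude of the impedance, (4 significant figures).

0.7185 Ω

ω = 2πf = 15710 rad/s
X_L = ωL = 1.535 Ω
X_C = 1/(ωC) = 0.8162 Ω
Net reactance X = X_L − X_C = 0.7185 Ω
Z = j0.7185 Ω
|Z| = √(0² + 0.7185²) = 0.7185 Ω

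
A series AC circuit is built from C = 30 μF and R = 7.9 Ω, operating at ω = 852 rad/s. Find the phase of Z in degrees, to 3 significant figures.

X_C = 1/(ωC) = 39.1 Ω
Z = 7.90 − j39.1 Ω
|Z| = √(7.90² + 39.1²) = 39.9 Ω
∠Z = arctan(-39.1/7.90) = -78.6°

-78.6°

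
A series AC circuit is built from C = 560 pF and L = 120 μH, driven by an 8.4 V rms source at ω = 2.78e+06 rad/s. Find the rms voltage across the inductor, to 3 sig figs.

X_L = ωL = 334 Ω
X_C = 1/(ωC) = 642 Ω
Net reactance X = X_L − X_C = -309 Ω
Z = − j309 Ω
|Z| = √(0² + 309²) = 309 Ω
I = V/|Z| = 27.2 mA
V_L = I·|Z_L| = 0.0272 × 334 = 9.08 V

9.08 V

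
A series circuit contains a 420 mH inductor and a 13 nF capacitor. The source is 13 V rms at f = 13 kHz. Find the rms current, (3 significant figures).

390 μA

ω = 2πf = 81680 rad/s
X_L = ωL = 34300 Ω
X_C = 1/(ωC) = 942 Ω
Net reactance X = X_L − X_C = 33400 Ω
Z = j33400 Ω
|Z| = √(0² + 33400²) = 33400 Ω
I = V/|Z| = 13/33400 = 390 μA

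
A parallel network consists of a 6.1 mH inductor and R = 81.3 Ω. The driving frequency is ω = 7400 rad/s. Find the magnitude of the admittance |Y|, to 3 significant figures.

X_L = ωL = 45.1 Ω
Parallel: admittances add. Y = 1/R + 1/(jωL)
Y = (0.0123 − j0.0222) S
|Y| = 0.0253 S → |Z| = 1/|Y| = 39.5 Ω, ∠Z = −∠Y = 61.0°

25.3 mS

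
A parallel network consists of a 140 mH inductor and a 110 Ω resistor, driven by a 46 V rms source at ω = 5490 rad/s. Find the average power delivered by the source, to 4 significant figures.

19.24 W

X_L = ωL = 768.6 Ω
Parallel: admittances add. Y = 1/R + 1/(jωL)
Y = (0.009091 − j0.001301) S
|Y| = 0.009184 S → |Z| = 1/|Y| = 108.9 Ω, ∠Z = −∠Y = 8.145°
I = V/|Z| = 422.4 mA
P = VI cos φ = 46 × 0.4224 × cos(8.145°) = 19.24 W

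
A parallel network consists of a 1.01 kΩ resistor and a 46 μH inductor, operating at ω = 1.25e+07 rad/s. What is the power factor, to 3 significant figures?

0.495

X_L = ωL = 575 Ω
Parallel: admittances add. Y = 1/R + 1/(jωL)
Y = (0.000990 − j0.00174) S
|Y| = 0.00200 S → |Z| = 1/|Y| = 500 Ω, ∠Z = −∠Y = 60.3°
cos φ = cos(60.3°) = 0.495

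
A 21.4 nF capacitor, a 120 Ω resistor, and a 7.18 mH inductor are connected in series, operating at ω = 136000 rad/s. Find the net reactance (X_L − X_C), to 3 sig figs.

633 Ω

X_L = ωL = 976 Ω
X_C = 1/(ωC) = 344 Ω
X = 976 − 344 = 633 Ω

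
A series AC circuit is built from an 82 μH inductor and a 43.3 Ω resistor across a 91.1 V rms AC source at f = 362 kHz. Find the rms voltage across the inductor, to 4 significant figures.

88.74 V

ω = 2πf = 2.275e+06 rad/s
X_L = ωL = 186.5 Ω
Z = 43.30 + j186.5 Ω
|Z| = √(43.30² + 186.5²) = 191.5 Ω
I = V/|Z| = 475.8 mA
V_L = I·|Z_L| = 0.4758 × 186.5 = 88.74 V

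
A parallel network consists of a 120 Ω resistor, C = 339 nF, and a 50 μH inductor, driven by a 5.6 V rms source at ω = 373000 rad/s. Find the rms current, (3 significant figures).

410 mA

X_L = ωL = 18.7 Ω
X_C = 1/(ωC) = 7.91 Ω
Parallel: admittances add. Y = 1/R + 1/(jωL) + jωC
Y = (0.00833 + j0.0728) S
|Y| = 0.0733 S → |Z| = 1/|Y| = 13.6 Ω, ∠Z = −∠Y = -83.5°
I = V/|Z| = 5.6/13.6 = 410 mA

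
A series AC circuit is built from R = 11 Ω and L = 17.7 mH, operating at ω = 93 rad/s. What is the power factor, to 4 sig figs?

X_L = ωL = 1.646 Ω
Z = 11.00 + j1.646 Ω
|Z| = √(11.00² + 1.646²) = 11.12 Ω
∠Z = arctan(1.646/11.00) = 8.511°
cos φ = cos(8.511°) = 0.9890

0.9890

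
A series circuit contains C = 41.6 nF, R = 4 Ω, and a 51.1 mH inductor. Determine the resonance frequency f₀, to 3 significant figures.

ω₀ = 1/√(LC) = 1/√(0.0511 × 4.16e-08) = 21690 rad/s
f₀ = ω₀/(2π) = 3.45 kHz

3.45 kHz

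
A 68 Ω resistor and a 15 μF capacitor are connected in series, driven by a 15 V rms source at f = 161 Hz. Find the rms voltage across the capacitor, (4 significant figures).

10.44 V

ω = 2πf = 1012 rad/s
X_C = 1/(ωC) = 65.90 Ω
Z = 68.00 − j65.90 Ω
|Z| = √(68.00² + 65.90²) = 94.70 Ω
I = V/|Z| = 158.4 mA
V_C = I·|Z_C| = 0.1584 × 65.90 = 10.44 V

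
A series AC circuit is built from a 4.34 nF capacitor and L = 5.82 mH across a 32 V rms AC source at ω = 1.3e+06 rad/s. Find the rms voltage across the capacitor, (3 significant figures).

0.768 V

X_L = ωL = 7570 Ω
X_C = 1/(ωC) = 177 Ω
Net reactance X = X_L − X_C = 7390 Ω
Z = j7390 Ω
|Z| = √(0² + 7390²) = 7390 Ω
I = V/|Z| = 4.33 mA
V_C = I·|Z_C| = 0.00433 × 177 = 0.768 V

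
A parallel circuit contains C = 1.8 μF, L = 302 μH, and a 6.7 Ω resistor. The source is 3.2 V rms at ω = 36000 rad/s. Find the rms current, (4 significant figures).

X_L = ωL = 10.87 Ω
X_C = 1/(ωC) = 15.43 Ω
Parallel: admittances add. Y = 1/R + 1/(jωL) + jωC
Y = (0.1493 − j0.02718) S
|Y| = 0.1517 S → |Z| = 1/|Y| = 6.592 Ω, ∠Z = −∠Y = 10.32°
I = V/|Z| = 3.2/6.592 = 485.5 mA

485.5 mA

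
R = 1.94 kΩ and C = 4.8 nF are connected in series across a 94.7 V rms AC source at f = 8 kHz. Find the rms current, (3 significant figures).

20.7 mA

ω = 2πf = 50270 rad/s
X_C = 1/(ωC) = 4140 Ω
Z = 1940 − j4140 Ω
|Z| = √(1940² + 4140²) = 4580 Ω
I = V/|Z| = 94.7/4580 = 20.7 mA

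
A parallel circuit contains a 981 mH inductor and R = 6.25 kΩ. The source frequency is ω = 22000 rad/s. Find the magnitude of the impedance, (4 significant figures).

X_L = ωL = 21580 Ω
Parallel: admittances add. Y = 1/R + 1/(jωL)
Y = (0.0001600 − j4.633e-05) S
|Y| = 0.0001666 S → |Z| = 1/|Y| = 6003 Ω, ∠Z = −∠Y = 16.15°

6003 Ω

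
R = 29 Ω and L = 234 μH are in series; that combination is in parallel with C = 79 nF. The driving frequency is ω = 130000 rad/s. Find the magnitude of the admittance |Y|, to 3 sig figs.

X_L = ωL = 30.4 Ω
X_C = 1/(ωC) = 97.4 Ω
Branch 1 (R+jX_L): Z₁ = 29.0 + j30.4 Ω, |Z₁| = 42.0 Ω
Branch 2 (−jX_C): Z₂ = −j97.4 Ω
Parallel: Z = Z₁Z₂/(Z₁+Z₂), |Z| = 56.1 Ω, ∠Z = 22.9°
|Y| = 1/|Z| = 17.8 mS

17.8 mS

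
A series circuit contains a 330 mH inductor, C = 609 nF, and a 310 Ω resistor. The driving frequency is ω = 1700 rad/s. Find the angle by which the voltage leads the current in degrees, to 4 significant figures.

X_L = ωL = 561.0 Ω
X_C = 1/(ωC) = 965.9 Ω
Net reactance X = X_L − X_C = -404.9 Ω
Z = 310.0 − j404.9 Ω
|Z| = √(310.0² + 404.9²) = 509.9 Ω
∠Z = arctan(-404.9/310.0) = -52.56°

-52.56°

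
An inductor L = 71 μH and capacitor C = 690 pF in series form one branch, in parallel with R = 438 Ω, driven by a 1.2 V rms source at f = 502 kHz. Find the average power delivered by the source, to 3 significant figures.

ω = 2πf = 3.154e+06 rad/s
X_L = ωL = 224 Ω
X_C = 1/(ωC) = 459 Ω
Branch 1: Z₁ = R = 438 Ω
Branch 2 (series LC): Z₂ = j(X_L − X_C) = −j236 Ω
Parallel: Z = Z₁Z₂/(Z₁+Z₂), |Z| = 207 Ω, ∠Z = -61.7°
I = V/|Z| = 5.78 mA
P = VI cos φ = 1.2 × 0.00578 × cos(-61.7°) = 3.29 mW

3.29 mW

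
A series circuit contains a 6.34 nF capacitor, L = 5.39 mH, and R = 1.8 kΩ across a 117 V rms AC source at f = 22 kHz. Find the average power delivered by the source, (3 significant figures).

ω = 2πf = 138200 rad/s
X_L = ωL = 745 Ω
X_C = 1/(ωC) = 1140 Ω
Net reactance X = X_L − X_C = -396 Ω
Z = 1800 − j396 Ω
|Z| = √(1800² + 396²) = 1840 Ω
∠Z = arctan(-396/1800) = -12.4°
I = V/|Z| = 63.5 mA
P = VI cos φ = 117 × 0.0635 × cos(-12.4°) = 7.25 W

7.25 W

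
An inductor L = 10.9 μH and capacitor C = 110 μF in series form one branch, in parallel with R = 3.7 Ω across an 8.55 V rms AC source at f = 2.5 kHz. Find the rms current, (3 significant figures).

ω = 2πf = 15710 rad/s
X_L = ωL = 0.171 Ω
X_C = 1/(ωC) = 0.579 Ω
Branch 1: Z₁ = R = 3.70 Ω
Branch 2 (series LC): Z₂ = j(X_L − X_C) = −j0.408 Ω
Parallel: Z = Z₁Z₂/(Z₁+Z₂), |Z| = 0.405 Ω, ∠Z = -83.7°
I = V/|Z| = 8.55/0.405 = 21.1 A

21.1 A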